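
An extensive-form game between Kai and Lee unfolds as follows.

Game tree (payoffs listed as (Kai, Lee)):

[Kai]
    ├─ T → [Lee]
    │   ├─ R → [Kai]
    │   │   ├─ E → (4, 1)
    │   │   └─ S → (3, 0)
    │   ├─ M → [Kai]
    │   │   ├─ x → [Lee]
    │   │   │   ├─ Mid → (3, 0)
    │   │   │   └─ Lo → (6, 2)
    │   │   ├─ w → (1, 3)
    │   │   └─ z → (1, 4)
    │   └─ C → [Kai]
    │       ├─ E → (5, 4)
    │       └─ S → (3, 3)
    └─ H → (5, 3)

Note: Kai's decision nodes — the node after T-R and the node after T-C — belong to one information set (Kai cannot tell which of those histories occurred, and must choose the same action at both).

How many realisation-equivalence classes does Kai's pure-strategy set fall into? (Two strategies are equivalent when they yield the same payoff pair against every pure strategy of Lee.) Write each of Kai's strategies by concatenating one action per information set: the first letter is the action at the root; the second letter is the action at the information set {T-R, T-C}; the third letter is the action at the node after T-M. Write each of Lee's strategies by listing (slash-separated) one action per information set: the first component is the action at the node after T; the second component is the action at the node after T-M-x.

Kai has 12 pure strategies: TEx, TEw, TEz, TSx, TSw, TSz, HEx, HEw, HEz, HSx, HSw, HSz. Columns: R/Mid, R/Lo, M/Mid, M/Lo, C/Mid, C/Lo.
{TEx} → row (4,1) (4,1) (3,0) (6,2) (5,4) (5,4)
{TEw} → row (4,1) (4,1) (1,3) (1,3) (5,4) (5,4)
{TEz} → row (4,1) (4,1) (1,4) (1,4) (5,4) (5,4)
{TSx} → row (3,0) (3,0) (3,0) (6,2) (3,3) (3,3)
{TSw} → row (3,0) (3,0) (1,3) (1,3) (3,3) (3,3)
{TSz} → row (3,0) (3,0) (1,4) (1,4) (3,3) (3,3)
{HEx, HEw, HEz, HSx, HSw, HSz} → row (5,3) (5,3) (5,3) (5,3) (5,3) (5,3)
That's 7 distinct rows out of 12 strategies.

7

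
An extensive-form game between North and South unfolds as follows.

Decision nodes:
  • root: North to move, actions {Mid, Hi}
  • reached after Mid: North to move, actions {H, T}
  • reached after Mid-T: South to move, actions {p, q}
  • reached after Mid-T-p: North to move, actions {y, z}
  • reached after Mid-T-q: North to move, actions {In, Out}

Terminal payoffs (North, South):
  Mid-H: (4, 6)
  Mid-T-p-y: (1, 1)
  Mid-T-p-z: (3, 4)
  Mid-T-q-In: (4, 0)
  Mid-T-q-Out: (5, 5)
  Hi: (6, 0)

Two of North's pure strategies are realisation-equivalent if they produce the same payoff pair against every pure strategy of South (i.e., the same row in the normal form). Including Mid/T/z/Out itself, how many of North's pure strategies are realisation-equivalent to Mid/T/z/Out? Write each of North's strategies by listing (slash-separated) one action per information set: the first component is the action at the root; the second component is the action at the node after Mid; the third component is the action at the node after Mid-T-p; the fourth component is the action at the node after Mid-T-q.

Row for Mid/T/z/Out (columns p, q): (3,4) (5,5).
Every one of North's information sets is on the play path for some reply by South when North follows Mid/T/z/Out.
Changing the action at any of them therefore changes at least one column, so only Mid/T/z/Out itself gives this row.

1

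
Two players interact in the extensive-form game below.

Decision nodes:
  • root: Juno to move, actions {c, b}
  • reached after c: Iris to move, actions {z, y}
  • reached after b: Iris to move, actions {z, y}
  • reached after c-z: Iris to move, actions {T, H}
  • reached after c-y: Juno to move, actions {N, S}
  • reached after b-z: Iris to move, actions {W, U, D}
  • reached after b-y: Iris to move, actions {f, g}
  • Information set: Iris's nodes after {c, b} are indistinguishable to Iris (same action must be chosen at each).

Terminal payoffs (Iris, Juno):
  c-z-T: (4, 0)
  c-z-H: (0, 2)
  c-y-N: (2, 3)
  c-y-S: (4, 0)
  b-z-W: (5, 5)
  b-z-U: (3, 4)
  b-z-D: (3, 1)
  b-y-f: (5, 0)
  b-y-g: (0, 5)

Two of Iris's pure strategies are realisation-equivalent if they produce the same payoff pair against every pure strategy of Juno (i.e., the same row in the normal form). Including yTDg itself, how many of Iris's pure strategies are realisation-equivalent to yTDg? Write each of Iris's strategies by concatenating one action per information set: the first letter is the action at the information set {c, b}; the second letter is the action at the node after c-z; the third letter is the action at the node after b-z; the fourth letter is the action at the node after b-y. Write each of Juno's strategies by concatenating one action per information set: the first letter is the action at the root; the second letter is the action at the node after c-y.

6

Row for yTDg (columns cN, cS, bN, bS): (2,3) (4,0) (0,5) (0,5).
Under yTDg, Iris's choice at the node after c-z and at the node after b-z can never be reached regardless of what Juno does, so varying those choices leaves every outcome unchanged.
Holding the reachable choices fixed and varying the unreachable ones freely already gives 2 × 3 = 6 equivalent strategies.
No other strategy reproduces this row, so those 6 are the full class: yTWg, yTUg, yTDg, yHWg, yHUg, yHDg.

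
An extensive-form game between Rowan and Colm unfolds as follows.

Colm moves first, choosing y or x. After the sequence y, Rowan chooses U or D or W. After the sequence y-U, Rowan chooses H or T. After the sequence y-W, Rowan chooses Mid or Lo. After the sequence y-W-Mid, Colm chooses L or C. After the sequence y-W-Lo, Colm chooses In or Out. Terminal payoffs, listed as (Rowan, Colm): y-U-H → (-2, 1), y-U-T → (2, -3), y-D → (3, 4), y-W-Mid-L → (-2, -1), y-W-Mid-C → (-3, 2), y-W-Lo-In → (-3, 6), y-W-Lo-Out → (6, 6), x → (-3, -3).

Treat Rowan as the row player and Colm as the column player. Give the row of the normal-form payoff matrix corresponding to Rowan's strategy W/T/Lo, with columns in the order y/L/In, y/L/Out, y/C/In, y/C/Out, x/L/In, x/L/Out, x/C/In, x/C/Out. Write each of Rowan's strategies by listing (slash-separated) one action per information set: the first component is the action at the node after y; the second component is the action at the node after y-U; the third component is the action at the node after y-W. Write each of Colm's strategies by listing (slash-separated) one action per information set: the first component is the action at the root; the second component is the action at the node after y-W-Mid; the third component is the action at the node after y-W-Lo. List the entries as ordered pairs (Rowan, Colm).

vs y/L/In: Colm plays y → Rowan plays W at [y] → Rowan plays Lo at [y-W] → Colm plays In at [y-W-Lo] → (-3, 6)
vs y/L/Out: Colm plays y → Rowan plays W at [y] → Rowan plays Lo at [y-W] → Colm plays Out at [y-W-Lo] → (6, 6)
vs y/C/In: Colm plays y → Rowan plays W at [y] → Rowan plays Lo at [y-W] → Colm plays In at [y-W-Lo] → (-3, 6)
vs y/C/Out: Colm plays y → Rowan plays W at [y] → Rowan plays Lo at [y-W] → Colm plays Out at [y-W-Lo] → (6, 6)
vs x/L/In: Colm plays x → (-3, -3)
vs x/L/Out: Colm plays x → (-3, -3)
vs x/C/In: Colm plays x → (-3, -3)
vs x/C/Out: Colm plays x → (-3, -3)

(-3,6) (6,6) (-3,6) (6,6) (-3,-3) (-3,-3) (-3,-3) (-3,-3)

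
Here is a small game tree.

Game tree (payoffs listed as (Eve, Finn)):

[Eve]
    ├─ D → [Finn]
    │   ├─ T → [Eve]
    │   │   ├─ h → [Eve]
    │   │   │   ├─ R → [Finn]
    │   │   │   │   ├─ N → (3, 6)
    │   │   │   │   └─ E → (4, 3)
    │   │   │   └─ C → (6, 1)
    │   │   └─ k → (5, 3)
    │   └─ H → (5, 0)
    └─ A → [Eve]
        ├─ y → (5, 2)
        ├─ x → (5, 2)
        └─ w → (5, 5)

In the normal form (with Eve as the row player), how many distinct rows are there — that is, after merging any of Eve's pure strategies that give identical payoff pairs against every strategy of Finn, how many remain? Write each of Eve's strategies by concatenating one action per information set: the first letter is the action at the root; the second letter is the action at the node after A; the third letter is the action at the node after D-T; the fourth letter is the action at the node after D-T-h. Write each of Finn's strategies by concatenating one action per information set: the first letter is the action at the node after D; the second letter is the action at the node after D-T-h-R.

Eve has 24 pure strategies: DyhR, DyhC, DykR, DykC, DxhR, DxhC, DxkR, DxkC, DwhR, DwhC, DwkR, DwkC, AyhR, AyhC, AykR, AykC, AxhR, AxhC, AxkR, AxkC, AwhR, AwhC, AwkR, AwkC. Columns: TN, TE, HN, HE.
{DyhR, DxhR, DwhR} → row (3,6) (4,3) (5,0) (5,0)
{DyhC, DxhC, DwhC} → row (6,1) (6,1) (5,0) (5,0)
{DykR, DykC, DxkR, DxkC, DwkR, DwkC} → row (5,3) (5,3) (5,0) (5,0)
{AyhR, AyhC, AykR, AykC, AxhR, AxhC, AxkR, AxkC} → row (5,2) (5,2) (5,2) (5,2)
{AwhR, AwhC, AwkR, AwkC} → row (5,5) (5,5) (5,5) (5,5)
That's 5 distinct rows out of 24 strategies.

5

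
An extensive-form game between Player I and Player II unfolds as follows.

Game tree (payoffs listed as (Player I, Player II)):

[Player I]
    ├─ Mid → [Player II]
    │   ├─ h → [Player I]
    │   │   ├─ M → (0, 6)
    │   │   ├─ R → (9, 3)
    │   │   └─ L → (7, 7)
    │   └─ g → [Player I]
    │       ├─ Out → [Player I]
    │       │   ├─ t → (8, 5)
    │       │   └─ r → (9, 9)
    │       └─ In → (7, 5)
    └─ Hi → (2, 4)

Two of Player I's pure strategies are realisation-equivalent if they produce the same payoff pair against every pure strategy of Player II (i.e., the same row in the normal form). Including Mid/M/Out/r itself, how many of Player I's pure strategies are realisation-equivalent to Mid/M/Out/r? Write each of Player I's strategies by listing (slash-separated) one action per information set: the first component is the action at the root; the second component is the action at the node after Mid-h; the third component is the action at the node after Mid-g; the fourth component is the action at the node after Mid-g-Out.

Row for Mid/M/Out/r (columns h, g): (0,6) (9,9).
Every one of Player I's information sets is on the play path for some reply by Player II when Player I follows Mid/M/Out/r.
Changing the action at any of them therefore changes at least one column, so only Mid/M/Out/r itself gives this row.

1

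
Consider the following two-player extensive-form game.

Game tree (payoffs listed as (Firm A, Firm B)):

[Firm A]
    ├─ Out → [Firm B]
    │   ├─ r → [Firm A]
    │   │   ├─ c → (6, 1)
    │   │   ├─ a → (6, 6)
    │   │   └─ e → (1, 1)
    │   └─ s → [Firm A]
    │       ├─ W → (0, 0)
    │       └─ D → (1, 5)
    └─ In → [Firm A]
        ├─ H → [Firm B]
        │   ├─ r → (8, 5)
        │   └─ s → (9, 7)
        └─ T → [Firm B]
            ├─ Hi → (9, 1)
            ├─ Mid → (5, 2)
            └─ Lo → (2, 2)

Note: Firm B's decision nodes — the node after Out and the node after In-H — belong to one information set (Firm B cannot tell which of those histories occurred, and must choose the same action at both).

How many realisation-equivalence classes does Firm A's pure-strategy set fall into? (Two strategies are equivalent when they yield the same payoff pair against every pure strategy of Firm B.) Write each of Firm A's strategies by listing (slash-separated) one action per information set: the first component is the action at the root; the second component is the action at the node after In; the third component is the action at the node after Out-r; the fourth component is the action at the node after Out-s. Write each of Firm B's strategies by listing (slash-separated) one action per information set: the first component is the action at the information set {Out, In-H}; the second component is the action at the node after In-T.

Firm A has 24 pure strategies: Out/H/c/W, Out/H/c/D, Out/H/a/W, Out/H/a/D, Out/H/e/W, Out/H/e/D, Out/T/c/W, Out/T/c/D, Out/T/a/W, Out/T/a/D, Out/T/e/W, Out/T/e/D, In/H/c/W, In/H/c/D, In/H/a/W, In/H/a/D, In/H/e/W, In/H/e/D, In/T/c/W, In/T/c/D, In/T/a/W, In/T/a/D, In/T/e/W, In/T/e/D. Columns: r/Hi, r/Mid, r/Lo, s/Hi, s/Mid, s/Lo.
{Out/H/c/W, Out/T/c/W} → row (6,1) (6,1) (6,1) (0,0) (0,0) (0,0)
{Out/H/c/D, Out/T/c/D} → row (6,1) (6,1) (6,1) (1,5) (1,5) (1,5)
{Out/H/a/W, Out/T/a/W} → row (6,6) (6,6) (6,6) (0,0) (0,0) (0,0)
{Out/H/a/D, Out/T/a/D} → row (6,6) (6,6) (6,6) (1,5) (1,5) (1,5)
{Out/H/e/W, Out/T/e/W} → row (1,1) (1,1) (1,1) (0,0) (0,0) (0,0)
{Out/H/e/D, Out/T/e/D} → row (1,1) (1,1) (1,1) (1,5) (1,5) (1,5)
{In/H/c/W, In/H/c/D, In/H/a/W, In/H/a/D, In/H/e/W, In/H/e/D} → row (8,5) (8,5) (8,5) (9,7) (9,7) (9,7)
{In/T/c/W, In/T/c/D, In/T/a/W, In/T/a/D, In/T/e/W, In/T/e/D} → row (9,1) (5,2) (2,2) (9,1) (5,2) (2,2)
That's 8 distinct rows out of 24 strategies.

8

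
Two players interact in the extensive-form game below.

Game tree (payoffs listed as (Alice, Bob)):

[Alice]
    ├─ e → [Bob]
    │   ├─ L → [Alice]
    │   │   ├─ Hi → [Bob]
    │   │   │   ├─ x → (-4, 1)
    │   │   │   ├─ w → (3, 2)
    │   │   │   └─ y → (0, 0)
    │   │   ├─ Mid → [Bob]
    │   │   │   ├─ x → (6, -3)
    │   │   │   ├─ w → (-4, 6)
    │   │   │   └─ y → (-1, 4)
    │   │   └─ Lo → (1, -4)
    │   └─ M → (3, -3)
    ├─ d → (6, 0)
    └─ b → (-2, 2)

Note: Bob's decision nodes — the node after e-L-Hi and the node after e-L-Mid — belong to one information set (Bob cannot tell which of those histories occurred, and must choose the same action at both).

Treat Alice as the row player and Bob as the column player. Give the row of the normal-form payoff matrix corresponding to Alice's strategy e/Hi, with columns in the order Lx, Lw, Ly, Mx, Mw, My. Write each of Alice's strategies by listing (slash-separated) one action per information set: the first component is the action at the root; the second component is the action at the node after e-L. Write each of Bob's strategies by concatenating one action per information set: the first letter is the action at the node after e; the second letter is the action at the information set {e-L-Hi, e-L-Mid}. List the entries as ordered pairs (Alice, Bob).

vs Lx: Alice plays e → Bob plays L at [e] → Alice plays Hi at [e-L] → Bob plays x at [e-L-Hi] → (-4, 1)
vs Lw: Alice plays e → Bob plays L at [e] → Alice plays Hi at [e-L] → Bob plays w at [e-L-Hi] → (3, 2)
vs Ly: Alice plays e → Bob plays L at [e] → Alice plays Hi at [e-L] → Bob plays y at [e-L-Hi] → (0, 0)
vs Mx: Alice plays e → Bob plays M at [e] → (3, -3)
vs Mw: Alice plays e → Bob plays M at [e] → (3, -3)
vs My: Alice plays e → Bob plays M at [e] → (3, -3)

(-4,1) (3,2) (0,0) (3,-3) (3,-3) (3,-3)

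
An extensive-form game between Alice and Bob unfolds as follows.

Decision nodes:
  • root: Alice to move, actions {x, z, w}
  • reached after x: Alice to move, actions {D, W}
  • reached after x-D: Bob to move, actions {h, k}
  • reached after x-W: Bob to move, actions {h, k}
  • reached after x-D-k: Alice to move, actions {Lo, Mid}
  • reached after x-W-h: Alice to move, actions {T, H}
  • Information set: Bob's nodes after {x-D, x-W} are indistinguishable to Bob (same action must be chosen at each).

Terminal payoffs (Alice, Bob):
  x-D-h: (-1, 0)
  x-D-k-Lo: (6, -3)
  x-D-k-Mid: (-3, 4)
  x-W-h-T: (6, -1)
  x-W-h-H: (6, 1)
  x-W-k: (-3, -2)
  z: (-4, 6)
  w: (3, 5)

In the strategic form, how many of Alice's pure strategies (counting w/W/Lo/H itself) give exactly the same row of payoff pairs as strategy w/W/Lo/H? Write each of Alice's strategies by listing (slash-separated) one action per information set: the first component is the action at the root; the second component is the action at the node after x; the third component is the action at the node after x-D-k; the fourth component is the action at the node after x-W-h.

Row for w/W/Lo/H (columns h, k): (3,5) (3,5).
Under w/W/Lo/H, Alice's choice at the node after x and at the node after x-D-k and at the node after x-W-h can never be reached regardless of what Bob does, so varying those choices leaves every outcome unchanged.
Holding the reachable choices fixed and varying the unreachable ones freely already gives 2 × 2 × 2 = 8 equivalent strategies.
No other strategy reproduces this row, so those 8 are the full class: w/D/Lo/T, w/D/Lo/H, w/D/Mid/T, w/D/Mid/H, w/W/Lo/T, w/W/Lo/H, w/W/Mid/T, w/W/Mid/H.

8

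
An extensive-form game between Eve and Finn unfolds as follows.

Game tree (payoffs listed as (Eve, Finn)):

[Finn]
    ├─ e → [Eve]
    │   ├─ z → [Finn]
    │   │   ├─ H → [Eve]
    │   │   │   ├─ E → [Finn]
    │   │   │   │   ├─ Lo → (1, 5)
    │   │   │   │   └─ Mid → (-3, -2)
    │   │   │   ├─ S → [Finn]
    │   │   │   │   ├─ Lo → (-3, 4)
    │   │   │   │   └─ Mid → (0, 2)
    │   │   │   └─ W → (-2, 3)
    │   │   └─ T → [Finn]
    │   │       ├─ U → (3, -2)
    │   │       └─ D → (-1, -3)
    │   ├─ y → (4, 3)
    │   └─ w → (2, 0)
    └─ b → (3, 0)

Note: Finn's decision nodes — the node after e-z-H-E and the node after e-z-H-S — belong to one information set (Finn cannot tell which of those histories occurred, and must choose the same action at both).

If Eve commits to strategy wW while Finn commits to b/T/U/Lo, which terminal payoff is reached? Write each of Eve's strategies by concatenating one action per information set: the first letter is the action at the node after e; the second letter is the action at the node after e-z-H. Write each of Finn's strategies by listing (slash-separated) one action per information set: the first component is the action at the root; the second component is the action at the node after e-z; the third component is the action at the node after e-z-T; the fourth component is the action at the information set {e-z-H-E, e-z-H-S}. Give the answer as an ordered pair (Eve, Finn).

Trace the play path from the root:
  Finn plays b
→ terminal payoff (3, 0).
(Eve's choice at the node after e is never reached on this path, so it doesn't affect the outcome.)

(3, 0)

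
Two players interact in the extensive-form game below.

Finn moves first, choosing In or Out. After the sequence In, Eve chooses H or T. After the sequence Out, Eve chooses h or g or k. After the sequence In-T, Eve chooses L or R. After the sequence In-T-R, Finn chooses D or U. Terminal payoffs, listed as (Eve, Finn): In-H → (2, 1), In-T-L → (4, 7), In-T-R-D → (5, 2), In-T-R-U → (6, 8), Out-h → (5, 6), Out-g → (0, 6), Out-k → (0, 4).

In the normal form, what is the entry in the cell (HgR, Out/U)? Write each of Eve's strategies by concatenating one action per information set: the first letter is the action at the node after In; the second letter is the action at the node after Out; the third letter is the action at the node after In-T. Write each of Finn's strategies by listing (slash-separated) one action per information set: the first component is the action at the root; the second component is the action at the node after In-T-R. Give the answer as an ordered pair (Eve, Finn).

Trace the play path from the root:
  Finn plays Out
  Eve plays g at [Out]
→ terminal payoff (0, 6).
(Eve's choice at the node after In is never reached on this path, so it doesn't affect the outcome.)

(0, 6)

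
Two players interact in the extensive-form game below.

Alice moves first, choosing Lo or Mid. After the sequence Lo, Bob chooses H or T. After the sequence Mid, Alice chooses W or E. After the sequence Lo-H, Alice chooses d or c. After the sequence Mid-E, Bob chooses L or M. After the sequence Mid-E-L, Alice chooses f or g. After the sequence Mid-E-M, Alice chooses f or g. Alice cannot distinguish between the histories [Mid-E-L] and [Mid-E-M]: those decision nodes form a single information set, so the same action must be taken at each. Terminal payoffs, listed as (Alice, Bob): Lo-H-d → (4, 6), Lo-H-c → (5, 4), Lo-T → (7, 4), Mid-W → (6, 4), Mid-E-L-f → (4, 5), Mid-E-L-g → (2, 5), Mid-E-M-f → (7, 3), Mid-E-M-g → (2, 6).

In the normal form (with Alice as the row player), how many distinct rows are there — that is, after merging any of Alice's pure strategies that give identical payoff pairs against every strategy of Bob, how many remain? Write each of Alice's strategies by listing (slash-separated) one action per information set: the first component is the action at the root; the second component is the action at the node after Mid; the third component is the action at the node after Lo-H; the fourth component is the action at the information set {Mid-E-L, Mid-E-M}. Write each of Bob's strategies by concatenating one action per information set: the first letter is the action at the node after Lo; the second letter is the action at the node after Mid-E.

Alice has 16 pure strategies: Lo/W/d/f, Lo/W/d/g, Lo/W/c/f, Lo/W/c/g, Lo/E/d/f, Lo/E/d/g, Lo/E/c/f, Lo/E/c/g, Mid/W/d/f, Mid/W/d/g, Mid/W/c/f, Mid/W/c/g, Mid/E/d/f, Mid/E/d/g, Mid/E/c/f, Mid/E/c/g. Columns: HL, HM, TL, TM.
{Lo/W/d/f, Lo/W/d/g, Lo/E/d/f, Lo/E/d/g} → row (4,6) (4,6) (7,4) (7,4)
{Lo/W/c/f, Lo/W/c/g, Lo/E/c/f, Lo/E/c/g} → row (5,4) (5,4) (7,4) (7,4)
{Mid/W/d/f, Mid/W/d/g, Mid/W/c/f, Mid/W/c/g} → row (6,4) (6,4) (6,4) (6,4)
{Mid/E/d/f, Mid/E/c/f} → row (4,5) (7,3) (4,5) (7,3)
{Mid/E/d/g, Mid/E/c/g} → row (2,5) (2,6) (2,5) (2,6)
That's 5 distinct rows out of 16 strategies.

5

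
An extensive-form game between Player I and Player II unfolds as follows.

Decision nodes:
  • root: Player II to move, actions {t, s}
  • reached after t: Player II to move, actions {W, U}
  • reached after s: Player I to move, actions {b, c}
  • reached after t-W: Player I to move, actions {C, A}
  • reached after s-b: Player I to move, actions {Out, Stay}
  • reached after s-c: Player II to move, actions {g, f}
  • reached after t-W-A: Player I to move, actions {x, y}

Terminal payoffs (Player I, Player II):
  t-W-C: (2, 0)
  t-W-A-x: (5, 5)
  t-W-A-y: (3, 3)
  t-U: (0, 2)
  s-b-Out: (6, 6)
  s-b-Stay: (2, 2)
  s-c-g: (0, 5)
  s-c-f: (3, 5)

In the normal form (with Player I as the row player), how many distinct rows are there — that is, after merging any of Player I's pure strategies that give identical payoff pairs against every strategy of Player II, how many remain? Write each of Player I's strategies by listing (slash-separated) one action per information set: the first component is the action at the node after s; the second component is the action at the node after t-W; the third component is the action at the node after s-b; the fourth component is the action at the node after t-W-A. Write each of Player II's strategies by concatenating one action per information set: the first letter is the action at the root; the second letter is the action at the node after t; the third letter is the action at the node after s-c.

Player I has 16 pure strategies: b/C/Out/x, b/C/Out/y, b/C/Stay/x, b/C/Stay/y, b/A/Out/x, b/A/Out/y, b/A/Stay/x, b/A/Stay/y, c/C/Out/x, c/C/Out/y, c/C/Stay/x, c/C/Stay/y, c/A/Out/x, c/A/Out/y, c/A/Stay/x, c/A/Stay/y. Columns: tWg, tWf, tUg, tUf, sWg, sWf, sUg, sUf.
{b/C/Out/x, b/C/Out/y} → row (2,0) (2,0) (0,2) (0,2) (6,6) (6,6) (6,6) (6,6)
{b/C/Stay/x, b/C/Stay/y} → row (2,0) (2,0) (0,2) (0,2) (2,2) (2,2) (2,2) (2,2)
{b/A/Out/x} → row (5,5) (5,5) (0,2) (0,2) (6,6) (6,6) (6,6) (6,6)
{b/A/Out/y} → row (3,3) (3,3) (0,2) (0,2) (6,6) (6,6) (6,6) (6,6)
{b/A/Stay/x} → row (5,5) (5,5) (0,2) (0,2) (2,2) (2,2) (2,2) (2,2)
{b/A/Stay/y} → row (3,3) (3,3) (0,2) (0,2) (2,2) (2,2) (2,2) (2,2)
{c/C/Out/x, c/C/Out/y, c/C/Stay/x, c/C/Stay/y} → row (2,0) (2,0) (0,2) (0,2) (0,5) (3,5) (0,5) (3,5)
{c/A/Out/x, c/A/Stay/x} → row (5,5) (5,5) (0,2) (0,2) (0,5) (3,5) (0,5) (3,5)
{c/A/Out/y, c/A/Stay/y} → row (3,3) (3,3) (0,2) (0,2) (0,5) (3,5) (0,5) (3,5)
That's 9 distinct rows out of 16 strategies.

9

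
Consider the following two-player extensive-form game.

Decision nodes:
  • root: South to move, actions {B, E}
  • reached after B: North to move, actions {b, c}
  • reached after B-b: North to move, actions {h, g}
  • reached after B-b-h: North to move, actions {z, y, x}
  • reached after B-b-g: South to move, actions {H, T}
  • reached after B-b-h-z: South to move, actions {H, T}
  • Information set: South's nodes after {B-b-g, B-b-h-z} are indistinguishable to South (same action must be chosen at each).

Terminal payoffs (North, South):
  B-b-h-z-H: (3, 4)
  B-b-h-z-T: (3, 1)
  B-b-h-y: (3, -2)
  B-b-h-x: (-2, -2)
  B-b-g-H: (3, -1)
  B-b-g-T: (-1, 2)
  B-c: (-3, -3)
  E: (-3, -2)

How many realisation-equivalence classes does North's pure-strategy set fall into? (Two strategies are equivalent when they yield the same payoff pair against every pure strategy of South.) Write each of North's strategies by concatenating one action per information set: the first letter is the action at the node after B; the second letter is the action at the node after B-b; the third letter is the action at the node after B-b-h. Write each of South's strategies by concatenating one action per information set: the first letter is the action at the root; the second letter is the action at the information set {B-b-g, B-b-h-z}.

North has 12 pure strategies: bhz, bhy, bhx, bgz, bgy, bgx, chz, chy, chx, cgz, cgy, cgx. Columns: BH, BT, EH, ET.
{bhz} → row (3,4) (3,1) (-3,-2) (-3,-2)
{bhy} → row (3,-2) (3,-2) (-3,-2) (-3,-2)
{bhx} → row (-2,-2) (-2,-2) (-3,-2) (-3,-2)
{bgz, bgy, bgx} → row (3,-1) (-1,2) (-3,-2) (-3,-2)
{chz, chy, chx, cgz, cgy, cgx} → row (-3,-3) (-3,-3) (-3,-2) (-3,-2)
That's 5 distinct rows out of 12 strategies.

5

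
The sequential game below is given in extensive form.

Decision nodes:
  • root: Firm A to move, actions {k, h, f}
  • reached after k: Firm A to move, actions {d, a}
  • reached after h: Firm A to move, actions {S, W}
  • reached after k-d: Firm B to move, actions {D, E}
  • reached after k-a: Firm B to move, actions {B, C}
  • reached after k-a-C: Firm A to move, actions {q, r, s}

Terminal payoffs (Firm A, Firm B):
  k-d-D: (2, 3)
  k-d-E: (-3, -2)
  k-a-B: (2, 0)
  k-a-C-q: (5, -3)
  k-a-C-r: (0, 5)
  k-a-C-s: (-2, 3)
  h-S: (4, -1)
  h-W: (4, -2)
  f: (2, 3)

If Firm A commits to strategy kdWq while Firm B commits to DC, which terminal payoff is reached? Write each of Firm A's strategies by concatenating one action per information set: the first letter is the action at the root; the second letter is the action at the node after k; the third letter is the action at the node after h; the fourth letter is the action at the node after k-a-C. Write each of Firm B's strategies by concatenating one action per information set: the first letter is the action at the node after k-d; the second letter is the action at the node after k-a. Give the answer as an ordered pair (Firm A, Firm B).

(2, 3)

Trace the play path from the root:
  Firm A plays k
  Firm A plays d at [k]
  Firm B plays D at [k-d]
→ terminal payoff (2, 3).
(Firm A's choice at the node after h is never reached on this path, so it doesn't affect the outcome.)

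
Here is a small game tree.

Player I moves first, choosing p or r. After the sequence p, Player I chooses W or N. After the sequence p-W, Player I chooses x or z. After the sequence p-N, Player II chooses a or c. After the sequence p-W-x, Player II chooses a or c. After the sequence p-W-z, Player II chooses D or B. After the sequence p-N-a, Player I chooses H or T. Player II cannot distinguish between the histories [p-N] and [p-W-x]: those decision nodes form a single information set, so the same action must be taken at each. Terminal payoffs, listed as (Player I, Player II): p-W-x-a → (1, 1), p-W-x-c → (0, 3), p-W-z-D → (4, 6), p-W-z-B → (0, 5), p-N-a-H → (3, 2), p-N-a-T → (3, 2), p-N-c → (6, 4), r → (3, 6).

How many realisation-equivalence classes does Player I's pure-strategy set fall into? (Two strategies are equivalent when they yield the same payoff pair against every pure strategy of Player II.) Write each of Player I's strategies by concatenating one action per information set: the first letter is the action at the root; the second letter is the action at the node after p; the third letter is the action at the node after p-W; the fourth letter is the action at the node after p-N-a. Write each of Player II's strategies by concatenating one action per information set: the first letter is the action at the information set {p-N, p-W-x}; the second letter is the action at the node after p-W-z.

Player I has 16 pure strategies: pWxH, pWxT, pWzH, pWzT, pNxH, pNxT, pNzH, pNzT, rWxH, rWxT, rWzH, rWzT, rNxH, rNxT, rNzH, rNzT. Columns: aD, aB, cD, cB.
{pWxH, pWxT} → row (1,1) (1,1) (0,3) (0,3)
{pWzH, pWzT} → row (4,6) (0,5) (4,6) (0,5)
{pNxH, pNxT, pNzH, pNzT} → row (3,2) (3,2) (6,4) (6,4)
{rWxH, rWxT, rWzH, rWzT, rNxH, rNxT, rNzH, rNzT} → row (3,6) (3,6) (3,6) (3,6)
That's 4 distinct rows out of 16 strategies.

4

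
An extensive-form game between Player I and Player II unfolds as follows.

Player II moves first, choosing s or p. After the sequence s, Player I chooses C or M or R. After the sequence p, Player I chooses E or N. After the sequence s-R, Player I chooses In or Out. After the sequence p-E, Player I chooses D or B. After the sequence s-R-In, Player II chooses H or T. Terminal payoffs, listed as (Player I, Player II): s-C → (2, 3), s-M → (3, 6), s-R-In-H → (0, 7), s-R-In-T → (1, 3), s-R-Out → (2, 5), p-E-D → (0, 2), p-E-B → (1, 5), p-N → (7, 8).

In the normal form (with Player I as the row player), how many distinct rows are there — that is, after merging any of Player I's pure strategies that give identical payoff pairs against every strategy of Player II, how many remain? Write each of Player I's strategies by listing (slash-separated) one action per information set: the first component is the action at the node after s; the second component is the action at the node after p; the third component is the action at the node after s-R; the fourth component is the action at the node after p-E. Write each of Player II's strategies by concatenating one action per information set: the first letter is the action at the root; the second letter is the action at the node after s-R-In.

Player I has 24 pure strategies: C/E/In/D, C/E/In/B, C/E/Out/D, C/E/Out/B, C/N/In/D, C/N/In/B, C/N/Out/D, C/N/Out/B, M/E/In/D, M/E/In/B, M/E/Out/D, M/E/Out/B, M/N/In/D, M/N/In/B, M/N/Out/D, M/N/Out/B, R/E/In/D, R/E/In/B, R/E/Out/D, R/E/Out/B, R/N/In/D, R/N/In/B, R/N/Out/D, R/N/Out/B. Columns: sH, sT, pH, pT.
{C/E/In/D, C/E/Out/D} → row (2,3) (2,3) (0,2) (0,2)
{C/E/In/B, C/E/Out/B} → row (2,3) (2,3) (1,5) (1,5)
{C/N/In/D, C/N/In/B, C/N/Out/D, C/N/Out/B} → row (2,3) (2,3) (7,8) (7,8)
{M/E/In/D, M/E/Out/D} → row (3,6) (3,6) (0,2) (0,2)
{M/E/In/B, M/E/Out/B} → row (3,6) (3,6) (1,5) (1,5)
{M/N/In/D, M/N/In/B, M/N/Out/D, M/N/Out/B} → row (3,6) (3,6) (7,8) (7,8)
{R/E/In/D} → row (0,7) (1,3) (0,2) (0,2)
{R/E/In/B} → row (0,7) (1,3) (1,5) (1,5)
{R/E/Out/D} → row (2,5) (2,5) (0,2) (0,2)
{R/E/Out/B} → row (2,5) (2,5) (1,5) (1,5)
{R/N/In/D, R/N/In/B} → row (0,7) (1,3) (7,8) (7,8)
{R/N/Out/D, R/N/Out/B} → row (2,5) (2,5) (7,8) (7,8)
That's 12 distinct rows out of 24 strategies.

12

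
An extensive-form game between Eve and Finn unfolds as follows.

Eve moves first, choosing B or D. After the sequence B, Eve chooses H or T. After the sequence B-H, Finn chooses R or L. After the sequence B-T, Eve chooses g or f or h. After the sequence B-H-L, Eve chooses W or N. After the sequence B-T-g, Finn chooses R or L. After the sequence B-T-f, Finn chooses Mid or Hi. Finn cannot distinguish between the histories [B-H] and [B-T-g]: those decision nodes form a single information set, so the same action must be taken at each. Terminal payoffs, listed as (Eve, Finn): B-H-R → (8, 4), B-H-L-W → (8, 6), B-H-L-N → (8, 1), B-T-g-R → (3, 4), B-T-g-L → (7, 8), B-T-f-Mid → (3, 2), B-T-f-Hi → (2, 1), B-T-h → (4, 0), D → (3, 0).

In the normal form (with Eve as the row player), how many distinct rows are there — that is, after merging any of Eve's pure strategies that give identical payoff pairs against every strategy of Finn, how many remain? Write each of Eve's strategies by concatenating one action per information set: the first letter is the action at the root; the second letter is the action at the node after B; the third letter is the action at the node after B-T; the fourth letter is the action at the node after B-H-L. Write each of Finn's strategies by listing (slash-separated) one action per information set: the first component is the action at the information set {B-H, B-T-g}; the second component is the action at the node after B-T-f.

6

Eve has 24 pure strategies: BHgW, BHgN, BHfW, BHfN, BHhW, BHhN, BTgW, BTgN, BTfW, BTfN, BThW, BThN, DHgW, DHgN, DHfW, DHfN, DHhW, DHhN, DTgW, DTgN, DTfW, DTfN, DThW, DThN. Columns: R/Mid, R/Hi, L/Mid, L/Hi.
{BHgW, BHfW, BHhW} → row (8,4) (8,4) (8,6) (8,6)
{BHgN, BHfN, BHhN} → row (8,4) (8,4) (8,1) (8,1)
{BTgW, BTgN} → row (3,4) (3,4) (7,8) (7,8)
{BTfW, BTfN} → row (3,2) (2,1) (3,2) (2,1)
{BThW, BThN} → row (4,0) (4,0) (4,0) (4,0)
{DHgW, DHgN, DHfW, DHfN, DHhW, DHhN, DTgW, DTgN, DTfW, DTfN, DThW, DThN} → row (3,0) (3,0) (3,0) (3,0)
That's 6 distinct rows out of 24 strategies.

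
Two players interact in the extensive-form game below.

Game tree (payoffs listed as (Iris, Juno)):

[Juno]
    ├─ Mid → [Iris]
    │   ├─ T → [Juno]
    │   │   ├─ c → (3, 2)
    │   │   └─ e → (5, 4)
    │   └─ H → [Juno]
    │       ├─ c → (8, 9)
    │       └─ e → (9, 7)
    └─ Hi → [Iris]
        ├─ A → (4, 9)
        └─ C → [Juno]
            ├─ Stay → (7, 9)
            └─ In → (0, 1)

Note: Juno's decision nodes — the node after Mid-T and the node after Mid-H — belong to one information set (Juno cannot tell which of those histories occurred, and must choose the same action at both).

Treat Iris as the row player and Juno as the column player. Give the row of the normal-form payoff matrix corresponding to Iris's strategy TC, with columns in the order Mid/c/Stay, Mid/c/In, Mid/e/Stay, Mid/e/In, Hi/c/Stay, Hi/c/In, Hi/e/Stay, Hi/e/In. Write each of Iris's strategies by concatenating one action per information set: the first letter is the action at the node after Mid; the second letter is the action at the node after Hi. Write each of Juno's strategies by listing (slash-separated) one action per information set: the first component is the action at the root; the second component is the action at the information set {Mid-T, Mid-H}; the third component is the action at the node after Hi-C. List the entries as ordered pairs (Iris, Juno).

(3,2) (3,2) (5,4) (5,4) (7,9) (0,1) (7,9) (0,1)

vs Mid/c/Stay: Juno plays Mid → Iris plays T at [Mid] → Juno plays c at [Mid-T] → (3, 2)
vs Mid/c/In: Juno plays Mid → Iris plays T at [Mid] → Juno plays c at [Mid-T] → (3, 2)
vs Mid/e/Stay: Juno plays Mid → Iris plays T at [Mid] → Juno plays e at [Mid-T] → (5, 4)
vs Mid/e/In: Juno plays Mid → Iris plays T at [Mid] → Juno plays e at [Mid-T] → (5, 4)
vs Hi/c/Stay: Juno plays Hi → Iris plays C at [Hi] → Juno plays Stay at [Hi-C] → (7, 9)
vs Hi/c/In: Juno plays Hi → Iris plays C at [Hi] → Juno plays In at [Hi-C] → (0, 1)
vs Hi/e/Stay: Juno plays Hi → Iris plays C at [Hi] → Juno plays Stay at [Hi-C] → (7, 9)
vs Hi/e/In: Juno plays Hi → Iris plays C at [Hi] → Juno plays In at [Hi-C] → (0, 1)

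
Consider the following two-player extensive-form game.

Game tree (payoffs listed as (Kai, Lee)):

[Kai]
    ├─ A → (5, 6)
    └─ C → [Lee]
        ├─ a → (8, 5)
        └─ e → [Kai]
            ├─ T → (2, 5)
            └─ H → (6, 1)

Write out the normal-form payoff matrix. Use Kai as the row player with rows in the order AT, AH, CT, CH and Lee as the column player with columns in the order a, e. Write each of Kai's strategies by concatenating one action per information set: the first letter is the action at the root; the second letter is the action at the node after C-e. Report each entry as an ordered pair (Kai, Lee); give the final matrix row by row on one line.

AT: (5,6) (5,6) | AH: (5,6) (5,6) | CT: (8,5) (2,5) | CH: (8,5) (6,1)

Row AT: a→(5,6), e→(5,6)
Row AH: a→(5,6), e→(5,6)
Row CT: a→(8,5), e→(2,5)
Row CH: a→(8,5), e→(6,1)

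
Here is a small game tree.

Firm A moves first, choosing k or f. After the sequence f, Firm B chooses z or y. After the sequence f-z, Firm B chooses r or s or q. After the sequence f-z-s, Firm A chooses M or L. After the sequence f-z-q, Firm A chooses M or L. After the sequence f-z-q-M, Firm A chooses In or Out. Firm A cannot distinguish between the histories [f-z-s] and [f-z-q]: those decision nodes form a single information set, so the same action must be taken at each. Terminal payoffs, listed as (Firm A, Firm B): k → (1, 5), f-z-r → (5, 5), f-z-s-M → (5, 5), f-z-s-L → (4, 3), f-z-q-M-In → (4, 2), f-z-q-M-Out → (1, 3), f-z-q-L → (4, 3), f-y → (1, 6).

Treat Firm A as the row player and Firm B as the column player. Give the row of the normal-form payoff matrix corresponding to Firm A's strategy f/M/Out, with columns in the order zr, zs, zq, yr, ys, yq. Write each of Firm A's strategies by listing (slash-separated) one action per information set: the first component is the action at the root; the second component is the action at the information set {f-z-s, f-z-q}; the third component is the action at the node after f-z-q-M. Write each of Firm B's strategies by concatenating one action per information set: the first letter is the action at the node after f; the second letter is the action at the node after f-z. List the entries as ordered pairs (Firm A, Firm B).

vs zr: Firm A plays f → Firm B plays z at [f] → Firm B plays r at [f-z] → (5, 5)
vs zs: Firm A plays f → Firm B plays z at [f] → Firm B plays s at [f-z] → Firm A plays M at [f-z-s] → (5, 5)
vs zq: Firm A plays f → Firm B plays z at [f] → Firm B plays q at [f-z] → Firm A plays M at [f-z-q] → Firm A plays Out at [f-z-q-M] → (1, 3)
vs yr: Firm A plays f → Firm B plays y at [f] → (1, 6)
vs ys: Firm A plays f → Firm B plays y at [f] → (1, 6)
vs yq: Firm A plays f → Firm B plays y at [f] → (1, 6)

(5,5) (5,5) (1,3) (1,6) (1,6) (1,6)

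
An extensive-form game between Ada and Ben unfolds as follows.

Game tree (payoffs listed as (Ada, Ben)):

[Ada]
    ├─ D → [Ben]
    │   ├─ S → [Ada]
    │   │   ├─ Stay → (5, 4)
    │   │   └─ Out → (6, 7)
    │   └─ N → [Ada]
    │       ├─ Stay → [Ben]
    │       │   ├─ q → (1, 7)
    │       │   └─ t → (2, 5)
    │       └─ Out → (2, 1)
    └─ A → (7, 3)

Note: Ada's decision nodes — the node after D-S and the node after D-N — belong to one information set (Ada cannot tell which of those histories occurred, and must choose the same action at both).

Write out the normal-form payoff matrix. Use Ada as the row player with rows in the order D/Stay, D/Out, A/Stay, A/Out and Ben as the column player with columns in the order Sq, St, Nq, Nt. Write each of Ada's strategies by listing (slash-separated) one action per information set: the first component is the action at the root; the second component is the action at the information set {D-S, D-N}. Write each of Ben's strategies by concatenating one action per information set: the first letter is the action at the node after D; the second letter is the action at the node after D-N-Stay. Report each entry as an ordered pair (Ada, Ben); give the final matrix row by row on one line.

Row D/Stay: Sq→(5,4), St→(5,4), Nq→(1,7), Nt→(2,5)
Row D/Out: Sq→(6,7), St→(6,7), Nq→(2,1), Nt→(2,1)
Row A/Stay: Sq→(7,3), St→(7,3), Nq→(7,3), Nt→(7,3)
Row A/Out: Sq→(7,3), St→(7,3), Nq→(7,3), Nt→(7,3)

D/Stay: (5,4) (5,4) (1,7) (2,5) | D/Out: (6,7) (6,7) (2,1) (2,1) | A/Stay: (7,3) (7,3) (7,3) (7,3) | A/Out: (7,3) (7,3) (7,3) (7,3)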